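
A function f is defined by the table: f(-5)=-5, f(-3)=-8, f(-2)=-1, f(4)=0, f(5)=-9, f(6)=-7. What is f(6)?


Reading from the table at x = 6

-7


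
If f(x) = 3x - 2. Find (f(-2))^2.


f(-2) = -8
(-8)^2 = 64

64


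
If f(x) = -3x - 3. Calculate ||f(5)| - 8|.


10


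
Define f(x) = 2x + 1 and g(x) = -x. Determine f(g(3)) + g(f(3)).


-12


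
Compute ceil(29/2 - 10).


29/2 = 14.5
14.5 - 10 = 4.5
ceil(4.5) = 5

5


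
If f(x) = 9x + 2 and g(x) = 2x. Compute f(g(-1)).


g(-1) = -2
f(-2) = -16

-16


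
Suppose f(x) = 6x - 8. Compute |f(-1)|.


f(-1) = -14
|-14| = 14

14


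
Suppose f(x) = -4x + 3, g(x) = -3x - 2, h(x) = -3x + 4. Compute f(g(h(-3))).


h(-3) = 13
g(13) = -41
f(-41) = 167

167


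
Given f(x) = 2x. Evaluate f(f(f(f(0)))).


f(0) = 0
f(0) = 0
f(0) = 0
f(0) = 0

0


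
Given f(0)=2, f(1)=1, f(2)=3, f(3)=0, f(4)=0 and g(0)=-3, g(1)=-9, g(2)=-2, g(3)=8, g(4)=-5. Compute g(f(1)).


-9


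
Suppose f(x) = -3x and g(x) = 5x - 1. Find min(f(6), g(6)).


f(6) = -18
g(6) = 29
min = -18

-18


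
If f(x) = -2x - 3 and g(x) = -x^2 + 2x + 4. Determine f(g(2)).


g(2) = 4
f(4) = -11

-11


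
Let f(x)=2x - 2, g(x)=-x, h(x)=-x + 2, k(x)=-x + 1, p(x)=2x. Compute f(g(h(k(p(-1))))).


0


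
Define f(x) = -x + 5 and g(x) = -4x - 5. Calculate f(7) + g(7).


f(7) = -2
g(7) = -33
Sum = -35

-35


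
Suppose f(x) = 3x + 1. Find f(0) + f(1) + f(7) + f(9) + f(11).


f(0) = 1
f(1) = 4
f(7) = 22
f(9) = 28
f(11) = 34
Sum = 89

89


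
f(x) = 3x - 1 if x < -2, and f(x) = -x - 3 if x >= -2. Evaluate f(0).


0 satisfies x >= -2
f(0) = -3

-3


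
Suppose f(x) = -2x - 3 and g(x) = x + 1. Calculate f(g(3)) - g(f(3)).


f(g(3)) = -11
g(f(3)) = -8
Difference = -3

-3


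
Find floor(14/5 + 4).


14/5 = 2.8
2.8 + 4 = 6.8
floor(6.8) = 6

6


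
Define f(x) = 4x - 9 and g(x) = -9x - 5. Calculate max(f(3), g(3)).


f(3) = 3
g(3) = -32
max = 3

3


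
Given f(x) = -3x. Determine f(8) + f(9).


f(8) = -24
f(9) = -27
Sum = -51

-51


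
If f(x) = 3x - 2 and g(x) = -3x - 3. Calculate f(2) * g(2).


f(2) = 4
g(2) = -9
Product = -36

-36


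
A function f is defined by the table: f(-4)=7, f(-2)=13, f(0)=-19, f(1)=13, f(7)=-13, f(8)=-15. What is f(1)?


Reading from the table at x = 1

13


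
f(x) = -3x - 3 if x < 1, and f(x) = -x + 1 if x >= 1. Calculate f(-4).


-4 satisfies x < 1
f(-4) = 9

9


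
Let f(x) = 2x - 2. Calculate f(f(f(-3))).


f(-3) = -8
f(-8) = -18
f(-18) = -38

-38


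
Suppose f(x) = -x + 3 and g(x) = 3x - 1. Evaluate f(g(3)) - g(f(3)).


-4


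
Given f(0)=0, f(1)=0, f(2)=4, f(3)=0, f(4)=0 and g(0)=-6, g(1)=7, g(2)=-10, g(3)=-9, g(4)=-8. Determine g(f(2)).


f(2) = 4
g(4) = -8

-8


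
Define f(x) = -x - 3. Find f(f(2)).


f(2) = -5
f(-5) = 2

2


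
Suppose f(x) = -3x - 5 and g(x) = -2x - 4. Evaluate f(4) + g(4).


f(4) = -17
g(4) = -12
Sum = -29

-29


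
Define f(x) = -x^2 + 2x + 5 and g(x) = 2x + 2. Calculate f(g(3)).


g(3) = 8
f(8) = (-1)*(8)^2 + 2*(8) + 5 = -43

-43


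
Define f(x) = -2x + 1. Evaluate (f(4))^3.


-343


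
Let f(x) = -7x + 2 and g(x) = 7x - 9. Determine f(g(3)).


g(3) = 12
f(12) = -82

-82


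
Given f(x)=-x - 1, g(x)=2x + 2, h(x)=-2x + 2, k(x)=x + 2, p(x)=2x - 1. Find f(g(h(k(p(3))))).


p(3) = 5
k(5) = 7
h(7) = -12
g(-12) = -22
f(-22) = 21

21


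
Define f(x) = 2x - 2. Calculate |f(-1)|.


f(-1) = -4
|-4| = 4

4


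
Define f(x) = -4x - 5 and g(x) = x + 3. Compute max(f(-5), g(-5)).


f(-5) = 15
g(-5) = -2
max = 15

15


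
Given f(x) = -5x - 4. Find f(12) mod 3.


f(12) = -64
-64 mod 3 = 2

2


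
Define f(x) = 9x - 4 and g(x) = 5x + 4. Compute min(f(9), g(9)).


49


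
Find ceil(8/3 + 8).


8/3 = 2.6667
2.6667 + 8 = 10.6667
ceil(10.6667) = 11

11


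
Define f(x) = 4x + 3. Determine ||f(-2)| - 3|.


f(-2) = -5
|-5| = 5
|5 - 3| = 2

2


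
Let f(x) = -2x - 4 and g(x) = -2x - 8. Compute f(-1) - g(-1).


f(-1) = -2
g(-1) = -6
Difference = 4

4


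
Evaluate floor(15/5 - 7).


15/5 = 3
3 - 7 = -4
floor(-4) = -4

-4


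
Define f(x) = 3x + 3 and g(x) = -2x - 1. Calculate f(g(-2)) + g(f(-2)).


17


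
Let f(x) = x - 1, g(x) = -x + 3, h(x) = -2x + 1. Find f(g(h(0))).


h(0) = 1
g(1) = 2
f(2) = 1

1


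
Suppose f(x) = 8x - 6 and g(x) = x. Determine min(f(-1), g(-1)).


f(-1) = -14
g(-1) = -1
min = -14

-14


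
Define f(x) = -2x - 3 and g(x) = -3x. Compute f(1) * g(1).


f(1) = -5
g(1) = -3
Product = 15

15


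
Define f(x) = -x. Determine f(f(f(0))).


f(0) = 0
f(0) = 0
f(0) = 0

0


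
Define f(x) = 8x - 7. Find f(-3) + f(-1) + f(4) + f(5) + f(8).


69


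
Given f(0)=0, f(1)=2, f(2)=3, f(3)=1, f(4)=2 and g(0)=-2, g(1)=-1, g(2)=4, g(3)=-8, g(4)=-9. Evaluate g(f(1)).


f(1) = 2
g(2) = 4

4


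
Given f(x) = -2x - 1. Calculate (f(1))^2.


f(1) = -3
(-3)^2 = 9

9


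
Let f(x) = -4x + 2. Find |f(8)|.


f(8) = -30
|-30| = 30

30


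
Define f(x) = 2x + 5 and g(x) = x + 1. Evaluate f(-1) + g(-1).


3


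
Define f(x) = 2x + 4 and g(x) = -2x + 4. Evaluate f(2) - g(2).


8


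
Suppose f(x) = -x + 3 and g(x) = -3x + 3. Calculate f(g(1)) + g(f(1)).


0


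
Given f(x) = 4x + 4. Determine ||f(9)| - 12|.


28


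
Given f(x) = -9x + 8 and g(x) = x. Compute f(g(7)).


-55


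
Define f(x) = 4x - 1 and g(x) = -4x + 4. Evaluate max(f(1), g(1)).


f(1) = 3
g(1) = 0
max = 3

3


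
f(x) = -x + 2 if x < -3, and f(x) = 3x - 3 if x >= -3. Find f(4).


4 satisfies x >= -3
f(4) = 9

9


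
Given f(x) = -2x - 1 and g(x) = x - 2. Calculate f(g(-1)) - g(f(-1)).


f(g(-1)) = 5
g(f(-1)) = -1
Difference = 6

6


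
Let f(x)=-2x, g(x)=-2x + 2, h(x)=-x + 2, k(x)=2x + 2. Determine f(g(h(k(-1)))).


4


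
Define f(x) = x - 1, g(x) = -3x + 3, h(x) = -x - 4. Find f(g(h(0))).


h(0) = -4
g(-4) = 15
f(15) = 14

14


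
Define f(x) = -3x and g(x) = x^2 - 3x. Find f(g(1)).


g(1) = -2
f(-2) = 6

6


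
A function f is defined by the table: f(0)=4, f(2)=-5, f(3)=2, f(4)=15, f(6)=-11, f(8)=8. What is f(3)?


2


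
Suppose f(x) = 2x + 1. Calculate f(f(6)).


f(6) = 13
f(13) = 27

27


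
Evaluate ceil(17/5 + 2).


17/5 = 3.4
3.4 + 2 = 5.4
ceil(5.4) = 6

6


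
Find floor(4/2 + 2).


4/2 = 2
2 + 2 = 4
floor(4) = 4

4


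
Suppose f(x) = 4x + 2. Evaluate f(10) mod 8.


f(10) = 42
42 mod 8 = 2

2


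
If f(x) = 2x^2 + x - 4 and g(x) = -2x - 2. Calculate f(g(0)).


g(0) = -2
f(-2) = 2*(-2)^2 + 1*(-2) - 4 = 2

2


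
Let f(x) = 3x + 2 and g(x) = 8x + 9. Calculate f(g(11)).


293


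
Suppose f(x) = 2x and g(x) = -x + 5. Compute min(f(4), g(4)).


f(4) = 8
g(4) = 1
min = 1

1


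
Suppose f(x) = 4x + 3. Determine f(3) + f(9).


f(3) = 15
f(9) = 39
Sum = 54

54


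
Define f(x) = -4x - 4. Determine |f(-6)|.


20


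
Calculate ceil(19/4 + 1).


19/4 = 4.75
4.75 + 1 = 5.75
ceil(5.75) = 6

6


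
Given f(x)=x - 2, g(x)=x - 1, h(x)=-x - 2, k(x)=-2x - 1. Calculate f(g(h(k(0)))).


k(0) = -1
h(-1) = -1
g(-1) = -2
f(-2) = -4

-4


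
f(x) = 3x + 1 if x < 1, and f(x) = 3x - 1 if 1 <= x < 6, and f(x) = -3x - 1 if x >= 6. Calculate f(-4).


-11


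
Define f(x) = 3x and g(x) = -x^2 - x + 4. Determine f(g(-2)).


g(-2) = 2
f(2) = 6

6


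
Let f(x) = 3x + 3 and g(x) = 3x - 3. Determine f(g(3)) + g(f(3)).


f(g(3)) = 21
g(f(3)) = 33
Sum = 54

54


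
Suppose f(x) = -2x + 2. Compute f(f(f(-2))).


22


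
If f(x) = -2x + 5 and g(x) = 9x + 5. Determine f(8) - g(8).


f(8) = -11
g(8) = 77
Difference = -88

-88


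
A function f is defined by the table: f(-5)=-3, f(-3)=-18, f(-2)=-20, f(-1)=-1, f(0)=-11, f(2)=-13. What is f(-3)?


-18


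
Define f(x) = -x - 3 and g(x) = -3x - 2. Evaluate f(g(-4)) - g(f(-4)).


f(g(-4)) = -13
g(f(-4)) = -5
Difference = -8

-8


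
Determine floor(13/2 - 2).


13/2 = 6.5
6.5 - 2 = 4.5
floor(4.5) = 4

4


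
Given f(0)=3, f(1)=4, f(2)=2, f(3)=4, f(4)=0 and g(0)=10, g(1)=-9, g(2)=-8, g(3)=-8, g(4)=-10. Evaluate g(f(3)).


f(3) = 4
g(4) = -10

-10


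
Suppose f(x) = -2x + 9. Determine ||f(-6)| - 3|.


18


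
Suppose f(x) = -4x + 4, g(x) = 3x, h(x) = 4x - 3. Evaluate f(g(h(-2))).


136


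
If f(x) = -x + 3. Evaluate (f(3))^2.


f(3) = 0
(0)^2 = 0

0


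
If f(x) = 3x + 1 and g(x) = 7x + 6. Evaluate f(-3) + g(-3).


f(-3) = -8
g(-3) = -15
Sum = -23

-23


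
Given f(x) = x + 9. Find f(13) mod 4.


2


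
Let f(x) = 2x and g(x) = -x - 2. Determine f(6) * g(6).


-96


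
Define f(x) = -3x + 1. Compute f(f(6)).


52


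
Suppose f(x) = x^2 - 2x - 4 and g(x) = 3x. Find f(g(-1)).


g(-1) = -3
f(-3) = 1*(-3)^2 - 2*(-3) - 4 = 11

11


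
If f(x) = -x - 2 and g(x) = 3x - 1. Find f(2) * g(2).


f(2) = -4
g(2) = 5
Product = -20

-20


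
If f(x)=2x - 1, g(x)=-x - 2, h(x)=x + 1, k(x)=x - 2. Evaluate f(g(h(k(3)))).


-9


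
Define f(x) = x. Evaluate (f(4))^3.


f(4) = 4
(4)^3 = 64

64


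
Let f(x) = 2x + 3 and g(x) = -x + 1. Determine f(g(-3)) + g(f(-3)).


f(g(-3)) = 11
g(f(-3)) = 4
Sum = 15

15


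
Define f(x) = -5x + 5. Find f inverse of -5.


2


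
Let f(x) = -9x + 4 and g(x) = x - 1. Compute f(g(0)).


g(0) = -1
f(-1) = 13

13


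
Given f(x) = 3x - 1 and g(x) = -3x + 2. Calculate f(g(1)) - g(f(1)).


f(g(1)) = -4
g(f(1)) = -4
Difference = 0

0


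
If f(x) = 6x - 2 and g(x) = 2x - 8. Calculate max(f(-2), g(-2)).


f(-2) = -14
g(-2) = -12
max = -12

-12


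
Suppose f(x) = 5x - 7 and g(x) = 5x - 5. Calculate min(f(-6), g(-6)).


f(-6) = -37
g(-6) = -35
min = -37

-37


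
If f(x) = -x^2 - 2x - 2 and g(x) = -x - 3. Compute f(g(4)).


g(4) = -7
f(-7) = (-1)*(-7)^2 - 2*(-7) - 2 = -37

-37


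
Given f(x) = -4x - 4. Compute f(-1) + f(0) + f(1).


f(-1) = 0
f(0) = -4
f(1) = -8
Sum = -12

-12


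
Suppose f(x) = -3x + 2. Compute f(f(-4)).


-40


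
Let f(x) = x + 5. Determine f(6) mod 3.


f(6) = 11
11 mod 3 = 2

2


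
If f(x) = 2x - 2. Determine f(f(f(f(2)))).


f(2) = 2
f(2) = 2
f(2) = 2
f(2) = 2

2


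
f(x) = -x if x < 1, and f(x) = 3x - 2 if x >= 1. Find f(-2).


-2 satisfies x < 1
f(-2) = 2

2


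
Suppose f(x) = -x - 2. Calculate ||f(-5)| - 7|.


f(-5) = 3
|3| = 3
|3 - 7| = 4

4


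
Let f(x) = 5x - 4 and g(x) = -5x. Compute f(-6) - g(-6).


f(-6) = -34
g(-6) = 30
Difference = -64

-64


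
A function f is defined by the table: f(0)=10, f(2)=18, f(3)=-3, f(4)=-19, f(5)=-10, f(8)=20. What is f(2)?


Reading from the table at x = 2

18


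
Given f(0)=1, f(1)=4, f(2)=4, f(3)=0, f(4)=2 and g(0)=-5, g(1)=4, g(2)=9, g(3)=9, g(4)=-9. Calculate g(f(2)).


f(2) = 4
g(4) = -9

-9


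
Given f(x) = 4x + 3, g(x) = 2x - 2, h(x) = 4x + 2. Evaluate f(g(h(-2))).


h(-2) = -6
g(-6) = -14
f(-14) = -53

-53


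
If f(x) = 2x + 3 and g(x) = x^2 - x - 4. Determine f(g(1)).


g(1) = -4
f(-4) = -5

-5


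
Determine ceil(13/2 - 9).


-2


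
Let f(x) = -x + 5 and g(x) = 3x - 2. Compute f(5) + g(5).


f(5) = 0
g(5) = 13
Sum = 13

13


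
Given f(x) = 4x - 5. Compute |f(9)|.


31


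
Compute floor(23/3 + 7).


23/3 = 7.6667
7.6667 + 7 = 14.6667
floor(14.6667) = 14

14


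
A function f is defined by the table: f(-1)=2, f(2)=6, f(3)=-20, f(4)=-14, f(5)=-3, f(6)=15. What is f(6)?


15


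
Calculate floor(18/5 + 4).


18/5 = 3.6
3.6 + 4 = 7.6
floor(7.6) = 7

7


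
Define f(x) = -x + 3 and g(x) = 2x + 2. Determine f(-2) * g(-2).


f(-2) = 5
g(-2) = -2
Product = -10

-10


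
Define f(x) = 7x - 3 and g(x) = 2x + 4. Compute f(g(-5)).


-45


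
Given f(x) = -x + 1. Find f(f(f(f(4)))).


f(4) = -3
f(-3) = 4
f(4) = -3
f(-3) = 4

4


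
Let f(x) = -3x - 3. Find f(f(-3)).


f(-3) = 6
f(6) = -21

-21


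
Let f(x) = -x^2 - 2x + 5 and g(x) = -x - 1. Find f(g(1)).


g(1) = -2
f(-2) = (-1)*(-2)^2 - 2*(-2) + 5 = 5

5


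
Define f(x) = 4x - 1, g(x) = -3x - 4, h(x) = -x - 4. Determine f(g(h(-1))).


h(-1) = -3
g(-3) = 5
f(5) = 19

19


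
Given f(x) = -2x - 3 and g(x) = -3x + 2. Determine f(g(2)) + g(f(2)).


28


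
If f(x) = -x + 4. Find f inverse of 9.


-5


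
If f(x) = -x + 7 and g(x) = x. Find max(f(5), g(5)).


f(5) = 2
g(5) = 5
max = 5

5


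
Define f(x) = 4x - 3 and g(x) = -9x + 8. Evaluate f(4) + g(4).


-15


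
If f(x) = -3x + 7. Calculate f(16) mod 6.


f(16) = -41
-41 mod 6 = 1

1


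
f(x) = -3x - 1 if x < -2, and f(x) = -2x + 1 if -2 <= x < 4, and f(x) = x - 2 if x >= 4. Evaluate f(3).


3 satisfies -2 <= x < 4
f(3) = -5

-5


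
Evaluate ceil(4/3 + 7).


4/3 = 1.3333
1.3333 + 7 = 8.3333
ceil(8.3333) = 9

9


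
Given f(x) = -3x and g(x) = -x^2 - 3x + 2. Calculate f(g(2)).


g(2) = -8
f(-8) = 24

24


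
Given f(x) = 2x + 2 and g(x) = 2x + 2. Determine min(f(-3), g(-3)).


f(-3) = -4
g(-3) = -4
min = -4

-4


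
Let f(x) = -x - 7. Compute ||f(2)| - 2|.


7


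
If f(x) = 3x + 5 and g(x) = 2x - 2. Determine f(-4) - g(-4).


f(-4) = -7
g(-4) = -10
Difference = 3

3


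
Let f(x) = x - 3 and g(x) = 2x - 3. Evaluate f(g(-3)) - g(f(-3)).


f(g(-3)) = -12
g(f(-3)) = -15
Difference = 3

3


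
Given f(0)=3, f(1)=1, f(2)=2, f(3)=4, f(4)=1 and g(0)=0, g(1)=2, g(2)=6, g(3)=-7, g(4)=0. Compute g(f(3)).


0


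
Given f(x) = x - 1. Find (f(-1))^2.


f(-1) = -2
(-2)^2 = 4

4


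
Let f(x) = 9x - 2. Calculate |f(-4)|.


f(-4) = -38
|-38| = 38

38


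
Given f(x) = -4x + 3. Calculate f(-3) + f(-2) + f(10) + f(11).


f(-3) = 15
f(-2) = 11
f(10) = -37
f(11) = -41
Sum = -52

-52


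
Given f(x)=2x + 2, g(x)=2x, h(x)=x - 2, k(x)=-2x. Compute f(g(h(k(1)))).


-14


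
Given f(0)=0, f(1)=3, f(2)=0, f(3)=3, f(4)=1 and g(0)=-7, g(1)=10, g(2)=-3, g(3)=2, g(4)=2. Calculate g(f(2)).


f(2) = 0
g(0) = -7

-7


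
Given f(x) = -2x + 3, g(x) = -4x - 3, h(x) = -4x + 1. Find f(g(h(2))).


-47


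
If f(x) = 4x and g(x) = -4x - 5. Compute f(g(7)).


-132


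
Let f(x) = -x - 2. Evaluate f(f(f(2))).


f(2) = -4
f(-4) = 2
f(2) = -4

-4


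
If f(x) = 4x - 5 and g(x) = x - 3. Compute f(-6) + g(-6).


f(-6) = -29
g(-6) = -9
Sum = -38

-38


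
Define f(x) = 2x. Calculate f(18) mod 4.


f(18) = 36
36 mod 4 = 0

0


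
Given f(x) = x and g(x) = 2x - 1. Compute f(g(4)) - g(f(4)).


0


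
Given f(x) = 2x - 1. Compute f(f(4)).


f(4) = 7
f(7) = 13

13


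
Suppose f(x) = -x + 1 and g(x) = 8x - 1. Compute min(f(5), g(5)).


f(5) = -4
g(5) = 39
min = -4

-4


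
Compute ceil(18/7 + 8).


18/7 = 2.5714
2.5714 + 8 = 10.5714
ceil(10.5714) = 11

11


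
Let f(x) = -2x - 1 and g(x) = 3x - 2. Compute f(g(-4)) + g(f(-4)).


f(g(-4)) = 27
g(f(-4)) = 19
Sum = 46

46


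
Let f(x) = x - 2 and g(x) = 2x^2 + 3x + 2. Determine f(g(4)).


g(4) = 46
f(46) = 44

44


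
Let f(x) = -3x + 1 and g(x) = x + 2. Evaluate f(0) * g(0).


f(0) = 1
g(0) = 2
Product = 2

2


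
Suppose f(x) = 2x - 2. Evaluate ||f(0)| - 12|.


f(0) = -2
|-2| = 2
|2 - 12| = 10

10


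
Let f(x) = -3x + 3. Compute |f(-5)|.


f(-5) = 18
|18| = 18

18


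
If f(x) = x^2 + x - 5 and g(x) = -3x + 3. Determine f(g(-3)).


g(-3) = 12
f(12) = 1*(12)^2 + 1*(12) - 5 = 151

151


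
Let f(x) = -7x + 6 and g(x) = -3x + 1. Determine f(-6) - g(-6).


f(-6) = 48
g(-6) = 19
Difference = 29

29


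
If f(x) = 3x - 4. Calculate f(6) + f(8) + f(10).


f(6) = 14
f(8) = 20
f(10) = 26
Sum = 60

60


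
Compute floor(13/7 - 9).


13/7 = 1.8571
1.8571 - 9 = -7.1429
floor(-7.1429) = -8

-8


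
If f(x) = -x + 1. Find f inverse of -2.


Solve -x + 1 = -2
x = (-2 - 1) / (-1) = 3

3


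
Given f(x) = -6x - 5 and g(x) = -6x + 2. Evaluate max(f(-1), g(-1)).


f(-1) = 1
g(-1) = 8
max = 8

8


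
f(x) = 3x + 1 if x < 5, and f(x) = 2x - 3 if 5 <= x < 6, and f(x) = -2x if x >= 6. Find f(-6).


-17


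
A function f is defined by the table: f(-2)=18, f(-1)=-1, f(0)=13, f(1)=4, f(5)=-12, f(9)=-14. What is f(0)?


Reading from the table at x = 0

13


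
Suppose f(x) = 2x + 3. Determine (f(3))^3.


f(3) = 9
(9)^3 = 729

729


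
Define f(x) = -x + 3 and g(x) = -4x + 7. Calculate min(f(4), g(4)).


-9


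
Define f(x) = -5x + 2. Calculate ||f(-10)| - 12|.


f(-10) = 52
|52| = 52
|52 - 12| = 40

40


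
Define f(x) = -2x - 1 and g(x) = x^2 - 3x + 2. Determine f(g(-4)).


-61


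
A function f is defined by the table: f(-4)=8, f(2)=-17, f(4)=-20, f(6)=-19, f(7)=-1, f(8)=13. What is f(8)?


Reading from the table at x = 8

13


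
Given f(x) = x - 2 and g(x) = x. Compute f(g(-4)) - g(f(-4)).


f(g(-4)) = -6
g(f(-4)) = -6
Difference = 0

0


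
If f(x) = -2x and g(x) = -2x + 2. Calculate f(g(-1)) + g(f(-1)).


f(g(-1)) = -8
g(f(-1)) = -2
Sum = -10

-10


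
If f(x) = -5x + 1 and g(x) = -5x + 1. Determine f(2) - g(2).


0


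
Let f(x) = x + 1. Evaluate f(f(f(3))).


f(3) = 4
f(4) = 5
f(5) = 6

6


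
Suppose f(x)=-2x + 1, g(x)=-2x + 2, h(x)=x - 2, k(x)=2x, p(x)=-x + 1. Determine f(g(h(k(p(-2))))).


p(-2) = 3
k(3) = 6
h(6) = 4
g(4) = -6
f(-6) = 13

13


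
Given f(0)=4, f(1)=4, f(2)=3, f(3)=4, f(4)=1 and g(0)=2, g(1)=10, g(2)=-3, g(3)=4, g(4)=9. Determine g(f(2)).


f(2) = 3
g(3) = 4

4


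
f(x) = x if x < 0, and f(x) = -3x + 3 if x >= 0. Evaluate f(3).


3 satisfies x >= 0
f(3) = -6

-6


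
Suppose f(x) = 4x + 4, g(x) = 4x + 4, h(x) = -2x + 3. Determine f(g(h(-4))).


196


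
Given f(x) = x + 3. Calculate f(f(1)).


7


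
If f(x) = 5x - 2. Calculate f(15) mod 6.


f(15) = 73
73 mod 6 = 1

1


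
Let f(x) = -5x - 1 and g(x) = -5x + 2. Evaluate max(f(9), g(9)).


f(9) = -46
g(9) = -43
max = -43

-43


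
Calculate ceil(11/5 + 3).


6


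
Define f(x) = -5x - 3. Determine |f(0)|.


f(0) = -3
|-3| = 3

3


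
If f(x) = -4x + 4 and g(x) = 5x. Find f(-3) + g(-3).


1


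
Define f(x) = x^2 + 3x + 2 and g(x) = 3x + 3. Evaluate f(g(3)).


g(3) = 12
f(12) = 1*(12)^2 + 3*(12) + 2 = 182

182


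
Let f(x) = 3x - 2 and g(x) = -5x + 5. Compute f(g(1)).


-2


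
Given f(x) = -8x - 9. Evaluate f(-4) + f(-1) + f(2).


f(-4) = 23
f(-1) = -1
f(2) = -25
Sum = -3

-3


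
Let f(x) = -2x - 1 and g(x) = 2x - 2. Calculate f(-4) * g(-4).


-70


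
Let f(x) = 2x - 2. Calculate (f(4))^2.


36


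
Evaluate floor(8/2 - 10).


-6


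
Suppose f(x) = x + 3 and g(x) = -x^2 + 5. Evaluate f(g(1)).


g(1) = 4
f(4) = 7

7


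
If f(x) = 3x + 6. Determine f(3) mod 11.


4


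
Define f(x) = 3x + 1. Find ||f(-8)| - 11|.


f(-8) = -23
|-23| = 23
|23 - 11| = 12

12


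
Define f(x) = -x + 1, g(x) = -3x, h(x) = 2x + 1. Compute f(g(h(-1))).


h(-1) = -1
g(-1) = 3
f(3) = -2

-2


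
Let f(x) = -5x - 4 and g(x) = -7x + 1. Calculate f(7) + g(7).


f(7) = -39
g(7) = -48
Sum = -87

-87


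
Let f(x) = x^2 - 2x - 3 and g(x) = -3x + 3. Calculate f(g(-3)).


g(-3) = 12
f(12) = 1*(12)^2 - 2*(12) - 3 = 117

117


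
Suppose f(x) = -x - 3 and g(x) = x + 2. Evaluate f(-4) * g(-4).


-2


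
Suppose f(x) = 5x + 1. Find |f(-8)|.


f(-8) = -39
|-39| = 39

39


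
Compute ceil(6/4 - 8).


6/4 = 1.5
1.5 - 8 = -6.5
ceil(-6.5) = -6

-6


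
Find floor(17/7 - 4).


17/7 = 2.4286
2.4286 - 4 = -1.5714
floor(-1.5714) = -2

-2


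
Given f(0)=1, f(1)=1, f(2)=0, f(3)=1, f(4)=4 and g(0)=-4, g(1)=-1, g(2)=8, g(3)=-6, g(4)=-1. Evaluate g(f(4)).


f(4) = 4
g(4) = -1

-1


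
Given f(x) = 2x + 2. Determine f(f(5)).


f(5) = 12
f(12) = 26

26


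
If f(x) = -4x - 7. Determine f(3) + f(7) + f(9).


f(3) = -19
f(7) = -35
f(9) = -43
Sum = -97

-97


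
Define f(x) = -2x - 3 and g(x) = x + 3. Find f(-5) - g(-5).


f(-5) = 7
g(-5) = -2
Difference = 9

9


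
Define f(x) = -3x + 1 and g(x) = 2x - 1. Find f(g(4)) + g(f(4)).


f(g(4)) = -20
g(f(4)) = -23
Sum = -43

-43


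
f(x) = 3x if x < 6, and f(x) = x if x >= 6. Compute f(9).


9 satisfies x >= 6
f(9) = 9

9


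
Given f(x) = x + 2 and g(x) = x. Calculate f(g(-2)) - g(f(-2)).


f(g(-2)) = 0
g(f(-2)) = 0
Difference = 0

0


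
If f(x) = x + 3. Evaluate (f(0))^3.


f(0) = 3
(3)^3 = 27

27


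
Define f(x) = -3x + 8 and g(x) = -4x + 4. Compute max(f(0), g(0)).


f(0) = 8
g(0) = 4
max = 8

8


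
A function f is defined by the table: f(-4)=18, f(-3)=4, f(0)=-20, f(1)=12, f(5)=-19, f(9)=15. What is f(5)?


Reading from the table at x = 5

-19


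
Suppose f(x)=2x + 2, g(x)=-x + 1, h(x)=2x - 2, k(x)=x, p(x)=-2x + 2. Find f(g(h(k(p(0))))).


p(0) = 2
k(2) = 2
h(2) = 2
g(2) = -1
f(-1) = 0

0


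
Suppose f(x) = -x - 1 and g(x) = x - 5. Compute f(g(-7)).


g(-7) = -12
f(-12) = 11

11


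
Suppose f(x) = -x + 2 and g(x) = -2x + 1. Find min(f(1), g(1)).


f(1) = 1
g(1) = -1
min = -1

-1


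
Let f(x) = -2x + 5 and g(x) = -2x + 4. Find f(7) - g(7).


f(7) = -9
g(7) = -10
Difference = 1

1


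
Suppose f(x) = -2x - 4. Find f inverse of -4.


Solve -2x - 4 = -4
x = (-4 + 4) / (-2) = 0

0


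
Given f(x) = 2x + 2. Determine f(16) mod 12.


f(16) = 34
34 mod 12 = 10

10


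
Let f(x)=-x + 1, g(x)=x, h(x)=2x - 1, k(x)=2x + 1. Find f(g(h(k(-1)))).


4


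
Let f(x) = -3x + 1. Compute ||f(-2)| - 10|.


f(-2) = 7
|7| = 7
|7 - 10| = 3

3


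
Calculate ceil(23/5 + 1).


6


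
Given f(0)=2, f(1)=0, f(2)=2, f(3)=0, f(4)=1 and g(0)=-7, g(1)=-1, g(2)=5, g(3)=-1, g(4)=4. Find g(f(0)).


5


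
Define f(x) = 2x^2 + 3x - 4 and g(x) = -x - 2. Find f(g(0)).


g(0) = -2
f(-2) = 2*(-2)^2 + 3*(-2) - 4 = -2

-2


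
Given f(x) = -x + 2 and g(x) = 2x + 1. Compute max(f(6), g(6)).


f(6) = -4
g(6) = 13
max = 13

13


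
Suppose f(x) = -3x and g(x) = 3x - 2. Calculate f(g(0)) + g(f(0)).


f(g(0)) = 6
g(f(0)) = -2
Sum = 4

4


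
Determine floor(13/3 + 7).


11


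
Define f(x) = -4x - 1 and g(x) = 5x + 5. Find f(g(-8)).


g(-8) = -35
f(-35) = 139

139


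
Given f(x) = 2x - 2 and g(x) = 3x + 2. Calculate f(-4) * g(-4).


f(-4) = -10
g(-4) = -10
Product = 100

100


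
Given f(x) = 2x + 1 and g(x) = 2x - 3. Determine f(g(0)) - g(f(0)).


f(g(0)) = -5
g(f(0)) = -1
Difference = -4

-4


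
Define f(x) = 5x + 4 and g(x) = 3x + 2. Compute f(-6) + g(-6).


f(-6) = -26
g(-6) = -16
Sum = -42

-42


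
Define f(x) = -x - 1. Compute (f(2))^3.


-27


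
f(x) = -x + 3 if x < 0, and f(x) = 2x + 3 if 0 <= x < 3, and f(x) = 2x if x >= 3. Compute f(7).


7 satisfies x >= 3
f(7) = 14

14


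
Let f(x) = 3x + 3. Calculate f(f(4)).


48


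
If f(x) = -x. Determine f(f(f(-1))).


f(-1) = 1
f(1) = -1
f(-1) = 1

1


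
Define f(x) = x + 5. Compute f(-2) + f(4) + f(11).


f(-2) = 3
f(4) = 9
f(11) = 16
Sum = 28

28


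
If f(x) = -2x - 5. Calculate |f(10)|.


25


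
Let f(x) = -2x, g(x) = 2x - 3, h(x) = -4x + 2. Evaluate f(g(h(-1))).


h(-1) = 6
g(6) = 9
f(9) = -18

-18


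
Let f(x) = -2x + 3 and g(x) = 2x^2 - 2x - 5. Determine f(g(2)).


g(2) = -1
f(-1) = 5

5


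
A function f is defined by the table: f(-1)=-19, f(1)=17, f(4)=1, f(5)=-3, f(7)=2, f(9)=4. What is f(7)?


Reading from the table at x = 7

2


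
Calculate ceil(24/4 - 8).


24/4 = 6
6 - 8 = -2
ceil(-2) = -2

-2


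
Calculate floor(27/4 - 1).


27/4 = 6.75
6.75 - 1 = 5.75
floor(5.75) = 5

5


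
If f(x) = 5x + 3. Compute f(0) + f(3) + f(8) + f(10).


f(0) = 3
f(3) = 18
f(8) = 43
f(10) = 53
Sum = 117

117


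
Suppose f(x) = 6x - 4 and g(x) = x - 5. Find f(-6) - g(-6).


f(-6) = -40
g(-6) = -11
Difference = -29

-29


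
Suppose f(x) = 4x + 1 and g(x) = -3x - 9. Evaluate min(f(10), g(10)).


f(10) = 41
g(10) = -39
min = -39

-39


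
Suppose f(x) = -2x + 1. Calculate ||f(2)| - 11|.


f(2) = -3
|-3| = 3
|3 - 11| = 8

8


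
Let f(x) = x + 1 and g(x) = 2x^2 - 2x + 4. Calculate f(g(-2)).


g(-2) = 16
f(16) = 17

17


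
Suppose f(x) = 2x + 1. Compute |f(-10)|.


f(-10) = -19
|-19| = 19

19


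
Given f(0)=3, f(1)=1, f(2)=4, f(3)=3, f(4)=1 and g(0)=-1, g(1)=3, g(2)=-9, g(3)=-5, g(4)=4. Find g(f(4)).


f(4) = 1
g(1) = 3

3


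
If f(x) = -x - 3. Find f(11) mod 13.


f(11) = -14
-14 mod 13 = 12

12


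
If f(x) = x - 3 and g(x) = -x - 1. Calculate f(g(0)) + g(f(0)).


f(g(0)) = -4
g(f(0)) = 2
Sum = -2

-2


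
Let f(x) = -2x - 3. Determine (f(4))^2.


f(4) = -11
(-11)^2 = 121

121


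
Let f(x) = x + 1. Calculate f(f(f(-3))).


f(-3) = -2
f(-2) = -1
f(-1) = 0

0


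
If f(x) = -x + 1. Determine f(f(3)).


f(3) = -2
f(-2) = 3

3


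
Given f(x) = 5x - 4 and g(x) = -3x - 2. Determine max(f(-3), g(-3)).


f(-3) = -19
g(-3) = 7
max = 7

7


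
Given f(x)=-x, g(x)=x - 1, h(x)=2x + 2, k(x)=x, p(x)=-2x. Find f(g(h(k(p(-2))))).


p(-2) = 4
k(4) = 4
h(4) = 10
g(10) = 9
f(9) = -9

-9


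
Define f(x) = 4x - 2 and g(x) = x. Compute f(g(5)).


g(5) = 5
f(5) = 18

18


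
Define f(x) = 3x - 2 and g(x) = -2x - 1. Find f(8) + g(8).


5


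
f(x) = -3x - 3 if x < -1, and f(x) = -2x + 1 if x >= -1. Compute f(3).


3 satisfies x >= -1
f(3) = -5

-5


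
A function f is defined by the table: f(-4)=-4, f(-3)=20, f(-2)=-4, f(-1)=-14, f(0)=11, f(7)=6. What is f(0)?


Reading from the table at x = 0

11


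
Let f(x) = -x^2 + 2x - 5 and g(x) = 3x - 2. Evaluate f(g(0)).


g(0) = -2
f(-2) = (-1)*(-2)^2 + 2*(-2) - 5 = -13

-13


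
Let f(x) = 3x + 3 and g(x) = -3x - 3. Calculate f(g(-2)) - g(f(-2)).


f(g(-2)) = 12
g(f(-2)) = 6
Difference = 6

6


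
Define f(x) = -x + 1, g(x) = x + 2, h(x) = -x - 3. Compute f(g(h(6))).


h(6) = -9
g(-9) = -7
f(-7) = 8

8


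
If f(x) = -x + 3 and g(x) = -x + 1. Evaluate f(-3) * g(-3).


24


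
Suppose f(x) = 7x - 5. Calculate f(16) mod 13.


f(16) = 107
107 mod 13 = 3

3


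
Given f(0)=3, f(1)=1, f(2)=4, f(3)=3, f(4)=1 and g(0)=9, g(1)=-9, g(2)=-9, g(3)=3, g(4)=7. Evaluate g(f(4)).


-9


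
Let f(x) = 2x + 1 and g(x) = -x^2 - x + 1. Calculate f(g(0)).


3


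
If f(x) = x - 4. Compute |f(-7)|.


11


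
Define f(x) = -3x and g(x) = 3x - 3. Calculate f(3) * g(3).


-54


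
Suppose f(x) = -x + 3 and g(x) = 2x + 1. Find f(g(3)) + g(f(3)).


-3


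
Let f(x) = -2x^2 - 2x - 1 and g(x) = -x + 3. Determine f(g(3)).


g(3) = 0
f(0) = (-2)*(0)^2 - 2*(0) - 1 = -1

-1


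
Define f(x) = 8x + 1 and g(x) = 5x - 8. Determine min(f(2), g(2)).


2


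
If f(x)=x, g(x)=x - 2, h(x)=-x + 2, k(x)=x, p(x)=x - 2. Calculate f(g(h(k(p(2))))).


p(2) = 0
k(0) = 0
h(0) = 2
g(2) = 0
f(0) = 0

0


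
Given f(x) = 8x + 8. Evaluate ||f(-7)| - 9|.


f(-7) = -48
|-48| = 48
|48 - 9| = 39

39


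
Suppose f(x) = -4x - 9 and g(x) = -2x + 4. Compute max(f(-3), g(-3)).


f(-3) = 3
g(-3) = 10
max = 10

10


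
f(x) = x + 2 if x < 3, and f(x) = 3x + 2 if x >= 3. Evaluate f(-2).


-2 satisfies x < 3
f(-2) = 0

0


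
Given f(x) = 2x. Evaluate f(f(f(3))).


f(3) = 6
f(6) = 12
f(12) = 24

24


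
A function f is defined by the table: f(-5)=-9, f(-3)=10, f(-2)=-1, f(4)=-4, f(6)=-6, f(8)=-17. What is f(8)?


Reading from the table at x = 8

-17


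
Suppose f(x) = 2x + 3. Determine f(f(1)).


f(1) = 5
f(5) = 13

13


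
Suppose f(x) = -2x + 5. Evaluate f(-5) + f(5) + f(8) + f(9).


f(-5) = 15
f(5) = -5
f(8) = -11
f(9) = -13
Sum = -14

-14


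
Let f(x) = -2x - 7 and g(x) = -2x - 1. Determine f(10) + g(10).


f(10) = -27
g(10) = -21
Sum = -48

-48


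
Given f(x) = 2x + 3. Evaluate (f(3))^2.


f(3) = 9
(9)^2 = 81

81


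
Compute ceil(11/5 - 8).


-5


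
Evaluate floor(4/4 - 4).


4/4 = 1
1 - 4 = -3
floor(-3) = -3

-3


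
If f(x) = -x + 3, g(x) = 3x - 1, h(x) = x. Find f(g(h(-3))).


h(-3) = -3
g(-3) = -10
f(-10) = 13

13


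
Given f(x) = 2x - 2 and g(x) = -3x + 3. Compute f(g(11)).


g(11) = -30
f(-30) = -62

-62


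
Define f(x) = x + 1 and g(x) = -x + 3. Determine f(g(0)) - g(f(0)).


f(g(0)) = 4
g(f(0)) = 2
Difference = 2

2


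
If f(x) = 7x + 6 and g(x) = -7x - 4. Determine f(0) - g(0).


f(0) = 6
g(0) = -4
Difference = 10

10


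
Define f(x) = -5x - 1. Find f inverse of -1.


0


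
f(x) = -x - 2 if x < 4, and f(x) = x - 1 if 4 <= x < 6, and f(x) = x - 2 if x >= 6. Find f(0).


-2


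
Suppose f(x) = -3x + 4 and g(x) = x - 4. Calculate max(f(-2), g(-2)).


10


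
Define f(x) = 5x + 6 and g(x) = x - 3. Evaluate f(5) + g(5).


f(5) = 31
g(5) = 2
Sum = 33

33


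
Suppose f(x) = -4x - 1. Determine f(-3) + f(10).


f(-3) = 11
f(10) = -41
Sum = -30

-30


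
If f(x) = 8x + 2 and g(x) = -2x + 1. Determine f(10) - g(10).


101


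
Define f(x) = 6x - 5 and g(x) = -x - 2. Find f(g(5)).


g(5) = -7
f(-7) = -47

-47


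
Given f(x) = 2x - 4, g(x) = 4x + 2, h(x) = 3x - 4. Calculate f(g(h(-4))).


h(-4) = -16
g(-16) = -62
f(-62) = -128

-128


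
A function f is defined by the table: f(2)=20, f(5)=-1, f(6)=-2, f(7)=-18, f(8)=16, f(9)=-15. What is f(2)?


Reading from the table at x = 2

20


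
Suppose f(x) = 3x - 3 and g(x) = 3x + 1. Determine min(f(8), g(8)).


f(8) = 21
g(8) = 25
min = 21

21


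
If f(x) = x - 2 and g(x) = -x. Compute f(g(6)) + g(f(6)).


f(g(6)) = -8
g(f(6)) = -4
Sum = -12

-12


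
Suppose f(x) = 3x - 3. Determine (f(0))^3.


f(0) = -3
(-3)^3 = -27

-27


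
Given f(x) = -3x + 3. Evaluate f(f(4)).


f(4) = -9
f(-9) = 30

30


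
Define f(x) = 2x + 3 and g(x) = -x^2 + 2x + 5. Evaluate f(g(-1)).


g(-1) = 2
f(2) = 7

7


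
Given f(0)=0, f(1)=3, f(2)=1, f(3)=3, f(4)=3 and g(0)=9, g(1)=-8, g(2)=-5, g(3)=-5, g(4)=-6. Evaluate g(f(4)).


f(4) = 3
g(3) = -5

-5


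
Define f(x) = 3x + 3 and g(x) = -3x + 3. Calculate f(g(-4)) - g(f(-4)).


f(g(-4)) = 48
g(f(-4)) = 30
Difference = 18

18


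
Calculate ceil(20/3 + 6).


20/3 = 6.6667
6.6667 + 6 = 12.6667
ceil(12.6667) = 13

13


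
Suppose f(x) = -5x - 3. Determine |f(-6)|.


f(-6) = 27
|27| = 27

27


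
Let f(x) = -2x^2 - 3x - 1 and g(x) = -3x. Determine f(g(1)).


g(1) = -3
f(-3) = (-2)*(-3)^2 - 3*(-3) - 1 = -10

-10


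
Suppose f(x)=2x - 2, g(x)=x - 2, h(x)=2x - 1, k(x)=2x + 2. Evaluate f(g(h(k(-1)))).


k(-1) = 0
h(0) = -1
g(-1) = -3
f(-3) = -8

-8


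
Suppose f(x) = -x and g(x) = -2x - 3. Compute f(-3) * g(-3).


f(-3) = 3
g(-3) = 3
Product = 9

9


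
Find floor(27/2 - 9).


27/2 = 13.5
13.5 - 9 = 4.5
floor(4.5) = 4

4


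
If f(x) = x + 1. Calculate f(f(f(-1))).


f(-1) = 0
f(0) = 1
f(1) = 2

2


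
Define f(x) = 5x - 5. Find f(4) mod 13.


2


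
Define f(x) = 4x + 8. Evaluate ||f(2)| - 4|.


f(2) = 16
|16| = 16
|16 - 4| = 12

12


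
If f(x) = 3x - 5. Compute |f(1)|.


f(1) = -2
|-2| = 2

2


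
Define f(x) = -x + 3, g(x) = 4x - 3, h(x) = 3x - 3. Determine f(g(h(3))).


h(3) = 6
g(6) = 21
f(21) = -18

-18


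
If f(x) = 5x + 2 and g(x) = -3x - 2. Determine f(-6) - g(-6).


f(-6) = -28
g(-6) = 16
Difference = -44

-44


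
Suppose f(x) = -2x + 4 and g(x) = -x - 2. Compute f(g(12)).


g(12) = -14
f(-14) = 32

32


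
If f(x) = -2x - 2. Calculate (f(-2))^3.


8


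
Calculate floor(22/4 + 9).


22/4 = 5.5
5.5 + 9 = 14.5
floor(14.5) = 14

14


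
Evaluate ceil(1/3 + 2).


3


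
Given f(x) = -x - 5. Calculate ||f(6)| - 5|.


6


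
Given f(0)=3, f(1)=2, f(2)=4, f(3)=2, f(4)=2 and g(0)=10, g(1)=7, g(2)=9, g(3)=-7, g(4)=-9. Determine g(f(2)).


f(2) = 4
g(4) = -9

-9


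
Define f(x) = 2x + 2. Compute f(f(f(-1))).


f(-1) = 0
f(0) = 2
f(2) = 6

6


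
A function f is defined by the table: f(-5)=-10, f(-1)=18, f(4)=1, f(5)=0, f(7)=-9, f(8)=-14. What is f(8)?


Reading from the table at x = 8

-14


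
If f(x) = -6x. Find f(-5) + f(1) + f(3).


6


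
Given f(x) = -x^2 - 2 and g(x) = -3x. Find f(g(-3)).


g(-3) = 9
f(9) = (-1)*(9)^2 - 2 = -83

-83


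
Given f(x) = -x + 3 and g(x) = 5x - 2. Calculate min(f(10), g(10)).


f(10) = -7
g(10) = 48
min = -7

-7


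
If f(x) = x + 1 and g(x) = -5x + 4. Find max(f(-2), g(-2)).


14


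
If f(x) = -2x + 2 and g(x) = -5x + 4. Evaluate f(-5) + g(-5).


41


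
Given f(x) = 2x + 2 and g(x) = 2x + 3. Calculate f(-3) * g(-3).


f(-3) = -4
g(-3) = -3
Product = 12

12


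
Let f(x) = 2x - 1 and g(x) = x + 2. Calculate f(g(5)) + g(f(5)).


24


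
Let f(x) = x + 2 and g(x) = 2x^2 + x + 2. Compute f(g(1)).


7


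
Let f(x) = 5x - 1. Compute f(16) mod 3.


f(16) = 79
79 mod 3 = 1

1


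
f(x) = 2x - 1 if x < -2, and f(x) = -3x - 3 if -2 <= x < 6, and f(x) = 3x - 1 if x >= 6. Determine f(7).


7 satisfies x >= 6
f(7) = 20

20


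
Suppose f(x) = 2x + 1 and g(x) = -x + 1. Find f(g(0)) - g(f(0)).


f(g(0)) = 3
g(f(0)) = 0
Difference = 3

3


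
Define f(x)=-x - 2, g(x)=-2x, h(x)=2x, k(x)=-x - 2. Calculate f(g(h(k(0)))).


k(0) = -2
h(-2) = -4
g(-4) = 8
f(8) = -10

-10


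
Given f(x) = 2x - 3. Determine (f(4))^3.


f(4) = 5
(5)^3 = 125

125


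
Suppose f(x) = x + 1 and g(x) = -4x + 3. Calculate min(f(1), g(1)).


f(1) = 2
g(1) = -1
min = -1

-1


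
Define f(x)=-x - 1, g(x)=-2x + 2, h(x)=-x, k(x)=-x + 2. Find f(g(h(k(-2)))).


k(-2) = 4
h(4) = -4
g(-4) = 10
f(10) = -11

-11


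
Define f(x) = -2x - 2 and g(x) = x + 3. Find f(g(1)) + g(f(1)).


f(g(1)) = -10
g(f(1)) = -1
Sum = -11

-11


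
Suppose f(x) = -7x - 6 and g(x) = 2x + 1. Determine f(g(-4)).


g(-4) = -7
f(-7) = 43

43


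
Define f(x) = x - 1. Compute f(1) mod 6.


f(1) = 0
0 mod 6 = 0

0


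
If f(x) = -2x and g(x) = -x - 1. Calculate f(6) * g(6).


84


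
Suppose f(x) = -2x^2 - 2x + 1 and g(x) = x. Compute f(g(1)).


g(1) = 1
f(1) = (-2)*(1)^2 - 2*(1) + 1 = -3

-3


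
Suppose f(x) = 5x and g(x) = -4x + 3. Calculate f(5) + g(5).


f(5) = 25
g(5) = -17
Sum = 8

8


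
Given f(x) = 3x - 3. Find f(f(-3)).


f(-3) = -12
f(-12) = -39

-39


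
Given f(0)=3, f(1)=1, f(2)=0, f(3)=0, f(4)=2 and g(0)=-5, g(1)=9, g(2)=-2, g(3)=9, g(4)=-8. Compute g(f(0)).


f(0) = 3
g(3) = 9

9


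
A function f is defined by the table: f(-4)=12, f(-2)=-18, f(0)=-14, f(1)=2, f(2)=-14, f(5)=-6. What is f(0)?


Reading from the table at x = 0

-14


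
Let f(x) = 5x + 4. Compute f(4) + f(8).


f(4) = 24
f(8) = 44
Sum = 68

68


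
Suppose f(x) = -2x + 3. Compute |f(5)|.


f(5) = -7
|-7| = 7

7


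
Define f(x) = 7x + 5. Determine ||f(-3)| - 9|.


7


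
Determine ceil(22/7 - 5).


22/7 = 3.1429
3.1429 - 5 = -1.8571
ceil(-1.8571) = -1

-1


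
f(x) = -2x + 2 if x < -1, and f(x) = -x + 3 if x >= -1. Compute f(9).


9 satisfies x >= -1
f(9) = -6

-6


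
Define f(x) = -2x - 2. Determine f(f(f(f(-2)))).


f(-2) = 2
f(2) = -6
f(-6) = 10
f(10) = -22

-22


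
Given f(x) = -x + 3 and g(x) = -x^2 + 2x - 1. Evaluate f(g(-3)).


g(-3) = -16
f(-16) = 19

19


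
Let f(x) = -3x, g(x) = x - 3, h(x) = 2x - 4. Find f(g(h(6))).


-15


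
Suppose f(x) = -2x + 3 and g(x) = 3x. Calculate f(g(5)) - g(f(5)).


f(g(5)) = -27
g(f(5)) = -21
Difference = -6

-6


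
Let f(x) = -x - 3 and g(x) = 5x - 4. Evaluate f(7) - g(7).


f(7) = -10
g(7) = 31
Difference = -41

-41


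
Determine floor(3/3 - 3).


3/3 = 1
1 - 3 = -2
floor(-2) = -2

-2


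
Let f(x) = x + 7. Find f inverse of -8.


Solve x + 7 = -8
x = (-8 - 7) / 1 = -15

-15


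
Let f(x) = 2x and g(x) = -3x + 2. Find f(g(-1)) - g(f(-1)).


f(g(-1)) = 10
g(f(-1)) = 8
Difference = 2

2


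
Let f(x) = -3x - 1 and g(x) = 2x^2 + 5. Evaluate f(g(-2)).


-40


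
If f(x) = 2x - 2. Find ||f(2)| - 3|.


1


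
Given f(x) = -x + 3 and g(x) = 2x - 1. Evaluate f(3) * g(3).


f(3) = 0
g(3) = 5
Product = 0

0


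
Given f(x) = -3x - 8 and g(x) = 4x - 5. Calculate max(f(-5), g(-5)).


f(-5) = 7
g(-5) = -25
max = 7

7


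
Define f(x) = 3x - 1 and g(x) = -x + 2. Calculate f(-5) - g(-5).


f(-5) = -16
g(-5) = 7
Difference = -23

-23


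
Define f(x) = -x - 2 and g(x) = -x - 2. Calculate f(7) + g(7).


f(7) = -9
g(7) = -9
Sum = -18

-18


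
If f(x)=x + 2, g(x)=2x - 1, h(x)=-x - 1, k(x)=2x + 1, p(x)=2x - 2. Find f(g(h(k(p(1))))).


p(1) = 0
k(0) = 1
h(1) = -2
g(-2) = -5
f(-5) = -3

-3


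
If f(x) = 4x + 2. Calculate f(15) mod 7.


f(15) = 62
62 mod 7 = 6

6


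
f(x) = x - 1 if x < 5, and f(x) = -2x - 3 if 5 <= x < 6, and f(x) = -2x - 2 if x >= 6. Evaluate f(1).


1 satisfies x < 5
f(1) = 0

0


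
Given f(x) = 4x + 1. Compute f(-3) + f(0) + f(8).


f(-3) = -11
f(0) = 1
f(8) = 33
Sum = 23

23


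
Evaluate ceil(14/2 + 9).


14/2 = 7
7 + 9 = 16
ceil(16) = 16

16


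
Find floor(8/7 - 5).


8/7 = 1.1429
1.1429 - 5 = -3.8571
floor(-3.8571) = -4

-4


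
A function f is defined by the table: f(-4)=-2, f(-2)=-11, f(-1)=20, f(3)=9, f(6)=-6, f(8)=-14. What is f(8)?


Reading from the table at x = 8

-14


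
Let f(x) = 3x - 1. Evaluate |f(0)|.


f(0) = -1
|-1| = 1

1


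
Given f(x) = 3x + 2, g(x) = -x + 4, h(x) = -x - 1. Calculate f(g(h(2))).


h(2) = -3
g(-3) = 7
f(7) = 23

23


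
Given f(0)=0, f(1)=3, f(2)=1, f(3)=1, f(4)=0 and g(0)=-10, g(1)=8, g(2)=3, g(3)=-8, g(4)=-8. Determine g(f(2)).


f(2) = 1
g(1) = 8

8


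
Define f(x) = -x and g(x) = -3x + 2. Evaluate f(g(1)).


g(1) = -1
f(-1) = 1

1


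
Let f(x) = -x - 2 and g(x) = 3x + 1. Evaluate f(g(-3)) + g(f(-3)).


f(g(-3)) = 6
g(f(-3)) = 4
Sum = 10

10


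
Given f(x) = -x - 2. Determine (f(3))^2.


25


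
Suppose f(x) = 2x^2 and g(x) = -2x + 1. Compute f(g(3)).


g(3) = -5
f(-5) = 2*(-5)^2 = 50

50


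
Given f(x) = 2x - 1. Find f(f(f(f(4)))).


f(4) = 7
f(7) = 13
f(13) = 25
f(25) = 49

49


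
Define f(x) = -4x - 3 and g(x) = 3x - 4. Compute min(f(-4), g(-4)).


-16


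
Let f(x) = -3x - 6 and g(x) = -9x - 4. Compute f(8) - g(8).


f(8) = -30
g(8) = -76
Difference = 46

46


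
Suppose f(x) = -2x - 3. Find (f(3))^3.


f(3) = -9
(-9)^3 = -729

-729


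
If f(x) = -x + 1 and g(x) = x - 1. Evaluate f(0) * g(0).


f(0) = 1
g(0) = -1
Product = -1

-1


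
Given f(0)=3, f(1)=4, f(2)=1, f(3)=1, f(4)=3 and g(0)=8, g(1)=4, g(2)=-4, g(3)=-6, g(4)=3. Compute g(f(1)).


3
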